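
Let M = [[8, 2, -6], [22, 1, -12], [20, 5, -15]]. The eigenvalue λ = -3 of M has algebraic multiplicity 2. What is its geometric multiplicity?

M + 3I = [[11, 2, -6], [22, 4, -12], [20, 5, -12]].
This matrix has rank 2, so its null space has dimension 3 − 2 = 1.

1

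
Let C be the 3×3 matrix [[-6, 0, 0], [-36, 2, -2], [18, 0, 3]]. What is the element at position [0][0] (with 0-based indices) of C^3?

-216

Characteristic polynomial: μ^3 + μ^2 - 24μ + 36 = (μ - 3)(μ - 2)(μ + 6), so the eigenvalues are -6, 2, 3.
μ=-6: eigenvector (1, 4, -2).
μ=2: eigenvector (0, 1, 0).
μ=3: eigenvector (0, -2, 1).
P = [[1, 0, 0], [4, 1, -2], [-2, 0, 1]], D = diag(-6, 2, 3), P⁻¹ = [[1, 0, 0], [0, 1, 2], [2, 0, 1]].
C³ = P·diag(-216, 8, 27)·P⁻¹ = [[-216, 0, 0], [-972, 8, -38], [486, 0, 27]].
The requested entry is -216.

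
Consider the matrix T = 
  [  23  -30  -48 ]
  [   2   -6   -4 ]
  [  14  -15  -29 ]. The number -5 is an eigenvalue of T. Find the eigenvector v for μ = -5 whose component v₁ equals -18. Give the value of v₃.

T + 5I = [[28, -30, -48], [2, -1, -4], [14, -15, -24]].
Solving (T + 5I)v = 0 gives the eigenspace spanned by (-18, -4, -8).
With v₁ = -18, v = (-18, -4, -8), so v₃ = -8.

-8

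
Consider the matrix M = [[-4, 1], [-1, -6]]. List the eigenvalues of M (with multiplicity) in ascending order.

Characteristic polynomial: p(s) = s^2 + 10s + 25 = (s + 5)^2.
Roots (with multiplicity): -5, -5.

-5, -5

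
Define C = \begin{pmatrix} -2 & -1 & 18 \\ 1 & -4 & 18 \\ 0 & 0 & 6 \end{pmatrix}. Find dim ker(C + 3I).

1

C + 3I = [[1, -1, 18], [1, -1, 18], [0, 0, 9]].
This matrix has rank 2, so its null space has dimension 3 − 2 = 1.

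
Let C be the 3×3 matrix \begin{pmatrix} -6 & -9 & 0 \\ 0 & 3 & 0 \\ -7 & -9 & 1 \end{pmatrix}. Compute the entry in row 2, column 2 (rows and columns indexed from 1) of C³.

27

Characteristic polynomial: μ^3 + 2μ^2 - 21μ + 18 = (μ - 3)(μ - 1)(μ + 6), so the eigenvalues are -6, 1, 3.
μ=-6: eigenvector (1, 0, 1).
μ=3: eigenvector (-1, 1, -1).
μ=1: eigenvector (0, 0, 1).
P = [[1, -1, 0], [0, 1, 0], [1, -1, 1]], D = diag(-6, 3, 1), P⁻¹ = [[1, 1, 0], [0, 1, 0], [-1, 0, 1]].
C³ = P·diag(-216, 27, 1)·P⁻¹ = [[-216, -243, 0], [0, 27, 0], [-217, -243, 1]].
The requested entry is 27.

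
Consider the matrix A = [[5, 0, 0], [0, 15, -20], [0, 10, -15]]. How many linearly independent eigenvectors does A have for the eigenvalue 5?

A − 5I = [[0, 0, 0], [0, 10, -20], [0, 10, -20]].
This matrix has rank 1, so its null space has dimension 3 − 1 = 2.

2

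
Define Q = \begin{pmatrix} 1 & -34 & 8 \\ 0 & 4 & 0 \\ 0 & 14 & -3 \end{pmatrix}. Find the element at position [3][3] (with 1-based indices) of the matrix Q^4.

81

Characteristic polynomial: μ^3 - 2μ^2 - 11μ + 12 = (μ - 4)(μ - 1)(μ + 3), so the eigenvalues are -3, 1, 4.
μ=1: eigenvector (1, 0, 0).
μ=-3: eigenvector (-2, 0, 1).
μ=4: eigenvector (-6, 1, 2).
P = [[1, -2, -6], [0, 0, 1], [0, 1, 2]], D = diag(1, -3, 4), P⁻¹ = [[1, 2, 2], [0, -2, 1], [0, 1, 0]].
Q⁴ = P·diag(1, 81, 256)·P⁻¹ = [[1, -1210, -160], [0, 256, 0], [0, 350, 81]].
The requested entry is 81.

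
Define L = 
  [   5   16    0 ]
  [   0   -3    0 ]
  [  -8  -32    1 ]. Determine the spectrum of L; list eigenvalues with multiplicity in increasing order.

Characteristic polynomial: p(λ) = λ^3 - 3λ^2 - 13λ + 15 = (λ - 5)(λ - 1)(λ + 3).
Roots (with multiplicity): -3, 1, 5.

-3, 1, 5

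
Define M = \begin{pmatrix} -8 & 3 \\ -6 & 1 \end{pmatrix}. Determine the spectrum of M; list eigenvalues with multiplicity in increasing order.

-5, -2

Characteristic polynomial: p(s) = s^2 + 7s + 10 = (s + 2)(s + 5).
Roots (with multiplicity): -5, -2.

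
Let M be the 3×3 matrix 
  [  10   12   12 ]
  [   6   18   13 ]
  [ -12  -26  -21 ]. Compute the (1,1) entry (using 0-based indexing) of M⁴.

1474

Characteristic polynomial: s^3 - 7s^2 + 2s + 40 = (s - 5)(s - 4)(s + 2), so the eigenvalues are -2, 4, 5.
s=4: eigenvector (2, 1, -2).
s=5: eigenvector (0, 1, -1).
s=-2: eigenvector (-1, -1, 2).
P = [[2, 0, -1], [1, 1, -1], [-2, -1, 2]], D = diag(4, 5, -2), P⁻¹ = [[1, 1, 1], [0, 2, 1], [1, 2, 2]].
M⁴ = P·diag(256, 625, 16)·P⁻¹ = [[496, 480, 480], [240, 1474, 849], [-480, -1698, -1073]].
The requested entry is 1474.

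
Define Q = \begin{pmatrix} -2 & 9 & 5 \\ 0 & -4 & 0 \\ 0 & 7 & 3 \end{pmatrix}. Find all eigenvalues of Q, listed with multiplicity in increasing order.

Characteristic polynomial: p(μ) = μ^3 + 3μ^2 - 10μ - 24 = (μ - 3)(μ + 2)(μ + 4).
Roots (with multiplicity): -4, -2, 3.

-4, -2, 3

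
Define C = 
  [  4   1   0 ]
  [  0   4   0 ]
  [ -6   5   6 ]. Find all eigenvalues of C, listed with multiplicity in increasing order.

Characteristic polynomial: p(r) = r^3 - 14r^2 + 64r - 96 = (r - 6)(r - 4)^2.
Roots (with multiplicity): 4, 4, 6.

4, 4, 6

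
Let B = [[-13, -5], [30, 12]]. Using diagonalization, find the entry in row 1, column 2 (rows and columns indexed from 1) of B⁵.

Characteristic polynomial: s^2 + s - 6 = (s - 2)(s + 3), so the eigenvalues are -3, 2.
s=2: eigenvector (1, -3).
s=-3: eigenvector (1, -2).
P = [[1, 1], [-3, -2]], D = diag(2, -3), P⁻¹ = [[-2, -1], [3, 1]].
B⁵ = P·diag(32, -243)·P⁻¹ = [[-793, -275], [1650, 582]].
The requested entry is -275.

-275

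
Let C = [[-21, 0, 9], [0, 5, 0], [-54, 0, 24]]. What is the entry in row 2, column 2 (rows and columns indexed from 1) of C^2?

25

Characteristic polynomial: μ^3 - 8μ^2 - 3μ + 90 = (μ - 6)(μ - 5)(μ + 3), so the eigenvalues are -3, 5, 6.
μ=-3: eigenvector (1, 0, 2).
μ=5: eigenvector (0, 1, 0).
μ=6: eigenvector (1, 0, 3).
P = [[1, 0, 1], [0, 1, 0], [2, 0, 3]], D = diag(-3, 5, 6), P⁻¹ = [[3, 0, -1], [0, 1, 0], [-2, 0, 1]].
C² = P·diag(9, 25, 36)·P⁻¹ = [[-45, 0, 27], [0, 25, 0], [-162, 0, 90]].
The requested entry is 25.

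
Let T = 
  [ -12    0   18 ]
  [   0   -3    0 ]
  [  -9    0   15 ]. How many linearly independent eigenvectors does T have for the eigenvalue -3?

T + 3I = [[-9, 0, 18], [0, 0, 0], [-9, 0, 18]].
This matrix has rank 1, so its null space has dimension 3 − 1 = 2.

2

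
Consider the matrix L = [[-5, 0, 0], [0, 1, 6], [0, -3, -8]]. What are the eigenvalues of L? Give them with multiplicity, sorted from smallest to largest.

-5, -5, -2

Characteristic polynomial: p(s) = s^3 + 12s^2 + 45s + 50 = (s + 2)(s + 5)^2.
Roots (with multiplicity): -5, -5, -2.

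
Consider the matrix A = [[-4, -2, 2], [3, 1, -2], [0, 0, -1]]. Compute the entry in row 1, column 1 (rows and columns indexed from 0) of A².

-5

Characteristic polynomial: s^3 + 4s^2 + 5s + 2 = (s + 1)^2(s + 2), so the eigenvalues are -2, -1, -1.
s=-2: eigenvector (1, -1, 0).
s=-1: eigenvector (0, 1, 1).
s=-1: eigenvector (2, -1, 2).
P = [[1, 0, 2], [-1, 1, -1], [0, 1, 2]], D = diag(-2, -1, -1), P⁻¹ = [[3, 2, -2], [2, 2, -1], [-1, -1, 1]].
A² = P·diag(4, 1, 1)·P⁻¹ = [[10, 6, -6], [-9, -5, 6], [0, 0, 1]].
The requested entry is -5.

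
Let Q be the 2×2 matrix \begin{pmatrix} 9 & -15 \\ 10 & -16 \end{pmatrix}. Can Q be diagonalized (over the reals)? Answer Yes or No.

Characteristic polynomial: p(s) = s^2 + 7s + 6 = (s + 1)(s + 6).
All 2 eigenvalues are distinct, so Q is diagonalizable.

Yes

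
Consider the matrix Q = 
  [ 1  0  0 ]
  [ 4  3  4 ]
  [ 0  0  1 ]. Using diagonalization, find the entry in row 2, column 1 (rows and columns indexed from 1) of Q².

16

Characteristic polynomial: s^3 - 5s^2 + 7s - 3 = (s - 3)(s - 1)^2, so the eigenvalues are 1, 1, 3.
s=1: eigenvector (1, -4, 1).
s=3: eigenvector (0, 1, 0).
s=1: eigenvector (1, -2, 0).
P = [[1, 0, 1], [-4, 1, -2], [1, 0, 0]], D = diag(1, 3, 1), P⁻¹ = [[0, 0, 1], [2, 1, 2], [1, 0, -1]].
Q² = P·diag(1, 9, 1)·P⁻¹ = [[1, 0, 0], [16, 9, 16], [0, 0, 1]].
The requested entry is 16.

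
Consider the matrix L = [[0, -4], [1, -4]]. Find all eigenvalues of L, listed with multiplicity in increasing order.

Characteristic polynomial: p(t) = t^2 + 4t + 4 = (t + 2)^2.
Roots (with multiplicity): -2, -2.

-2, -2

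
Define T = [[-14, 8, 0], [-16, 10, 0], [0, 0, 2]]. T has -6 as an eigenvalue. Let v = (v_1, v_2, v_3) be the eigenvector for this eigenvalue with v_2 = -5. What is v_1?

-5

T + 6I = [[-8, 8, 0], [-16, 16, 0], [0, 0, 8]].
Solving (T + 6I)v = 0 gives the eigenspace spanned by (-5, -5, 0).
With v_2 = -5, v = (-5, -5, 0), so v_1 = -5.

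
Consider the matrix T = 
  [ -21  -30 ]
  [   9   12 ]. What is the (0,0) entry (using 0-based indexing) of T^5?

Characteristic polynomial: μ^2 + 9μ + 18 = (μ + 3)(μ + 6), so the eigenvalues are -6, -3.
μ=-3: eigenvector (-5, 3).
μ=-6: eigenvector (-2, 1).
P = [[-5, -2], [3, 1]], D = diag(-3, -6), P⁻¹ = [[1, 2], [-3, -5]].
T⁵ = P·diag(-243, -7776)·P⁻¹ = [[-45441, -75330], [22599, 37422]].
The requested entry is -45441.

-45441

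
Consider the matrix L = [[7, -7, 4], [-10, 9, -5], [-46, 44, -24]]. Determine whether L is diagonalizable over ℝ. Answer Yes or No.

Characteristic polynomial: p(t) = t^3 + 8t^2 + 13t + 6 = (t + 1)^2(t + 6).
t = -1 has algebraic multiplicity 2; rank(L + 1I) = 2, so geometric multiplicity = 1.
Geometric multiplicity < algebraic multiplicity, so L is not diagonalizable.

No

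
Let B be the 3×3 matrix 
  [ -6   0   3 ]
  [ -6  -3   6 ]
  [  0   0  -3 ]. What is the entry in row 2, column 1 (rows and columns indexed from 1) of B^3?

-378

Characteristic polynomial: μ^3 + 12μ^2 + 45μ + 54 = (μ + 3)^2(μ + 6), so the eigenvalues are -6, -3, -3.
μ=-6: eigenvector (1, 2, 0).
μ=-3: eigenvector (1, 3, 1).
μ=-3: eigenvector (1, 2, 1).
P = [[1, 1, 1], [2, 3, 2], [0, 1, 1]], D = diag(-6, -3, -3), P⁻¹ = [[1, 0, -1], [-2, 1, 0], [2, -1, 1]].
B³ = P·diag(-216, -27, -27)·P⁻¹ = [[-216, 0, 189], [-378, -27, 378], [0, 0, -27]].
The requested entry is -378.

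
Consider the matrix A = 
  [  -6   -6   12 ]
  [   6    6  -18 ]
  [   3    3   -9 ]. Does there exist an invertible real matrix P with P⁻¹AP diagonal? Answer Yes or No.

Characteristic polynomial: p(λ) = λ^3 + 9λ^2 + 18λ = λ(λ + 3)(λ + 6).
All 3 eigenvalues are distinct, so A is diagonalizable.

Yes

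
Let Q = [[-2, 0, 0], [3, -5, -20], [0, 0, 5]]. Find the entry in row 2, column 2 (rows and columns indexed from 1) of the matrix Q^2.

Characteristic polynomial: r^3 + 2r^2 - 25r - 50 = (r - 5)(r + 2)(r + 5), so the eigenvalues are -5, -2, 5.
r=-2: eigenvector (1, 1, 0).
r=-5: eigenvector (0, 1, 0).
r=5: eigenvector (0, -2, 1).
P = [[1, 0, 0], [1, 1, -2], [0, 0, 1]], D = diag(-2, -5, 5), P⁻¹ = [[1, 0, 0], [-1, 1, 2], [0, 0, 1]].
Q² = P·diag(4, 25, 25)·P⁻¹ = [[4, 0, 0], [-21, 25, 0], [0, 0, 25]].
The requested entry is 25.

25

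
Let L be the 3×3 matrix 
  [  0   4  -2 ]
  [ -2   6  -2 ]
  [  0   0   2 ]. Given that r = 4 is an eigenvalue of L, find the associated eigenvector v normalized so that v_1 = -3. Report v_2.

-3

L − 4I = [[-4, 4, -2], [-2, 2, -2], [0, 0, -2]].
Solving (L − 4I)v = 0 gives the eigenspace spanned by (-3, -3, 0).
With v_1 = -3, v = (-3, -3, 0), so v_2 = -3.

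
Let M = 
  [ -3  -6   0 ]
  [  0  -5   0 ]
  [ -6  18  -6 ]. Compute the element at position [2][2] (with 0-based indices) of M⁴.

Characteristic polynomial: r^3 + 14r^2 + 63r + 90 = (r + 3)(r + 5)(r + 6), so the eigenvalues are -6, -5, -3.
r=-3: eigenvector (1, 0, -2).
r=-5: eigenvector (3, 1, 0).
r=-6: eigenvector (0, 0, 1).
P = [[1, 3, 0], [0, 1, 0], [-2, 0, 1]], D = diag(-3, -5, -6), P⁻¹ = [[1, -3, 0], [0, 1, 0], [2, -6, 1]].
M⁴ = P·diag(81, 625, 1296)·P⁻¹ = [[81, 1632, 0], [0, 625, 0], [2430, -7290, 1296]].
The requested entry is 1296.

1296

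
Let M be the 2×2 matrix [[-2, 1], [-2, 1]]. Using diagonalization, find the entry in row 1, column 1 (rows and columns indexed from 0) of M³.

1

Characteristic polynomial: r^2 + r = r(r + 1), so the eigenvalues are -1, 0.
r=-1: eigenvector (1, 1).
r=0: eigenvector (1, 2).
P = [[1, 1], [1, 2]], D = diag(-1, 0), P⁻¹ = [[2, -1], [-1, 1]].
M³ = P·diag(-1, 0)·P⁻¹ = [[-2, 1], [-2, 1]].
The requested entry is 1.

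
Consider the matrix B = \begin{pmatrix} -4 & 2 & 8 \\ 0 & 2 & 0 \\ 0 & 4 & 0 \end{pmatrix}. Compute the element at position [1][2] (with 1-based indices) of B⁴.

304

Characteristic polynomial: λ^3 + 2λ^2 - 8λ = λ(λ - 2)(λ + 4), so the eigenvalues are -4, 0, 2.
λ=-4: eigenvector (1, 0, 0).
λ=2: eigenvector (3, 1, 2).
λ=0: eigenvector (2, 0, 1).
P = [[1, 3, 2], [0, 1, 0], [0, 2, 1]], D = diag(-4, 2, 0), P⁻¹ = [[1, 1, -2], [0, 1, 0], [0, -2, 1]].
B⁴ = P·diag(256, 16, 0)·P⁻¹ = [[256, 304, -512], [0, 16, 0], [0, 32, 0]].
The requested entry is 304.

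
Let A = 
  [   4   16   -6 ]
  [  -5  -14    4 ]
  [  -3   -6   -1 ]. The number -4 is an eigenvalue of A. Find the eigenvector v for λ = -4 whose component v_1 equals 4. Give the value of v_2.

-2

A + 4I = [[8, 16, -6], [-5, -10, 4], [-3, -6, 3]].
Solving (A + 4I)v = 0 gives the eigenspace spanned by (4, -2, 0).
With v_1 = 4, v = (4, -2, 0), so v_2 = -2.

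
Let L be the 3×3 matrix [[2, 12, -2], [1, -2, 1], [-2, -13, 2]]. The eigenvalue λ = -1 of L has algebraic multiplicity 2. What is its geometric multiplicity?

1

L + 1I = [[3, 12, -2], [1, -1, 1], [-2, -13, 3]].
This matrix has rank 2, so its null space has dimension 3 − 2 = 1.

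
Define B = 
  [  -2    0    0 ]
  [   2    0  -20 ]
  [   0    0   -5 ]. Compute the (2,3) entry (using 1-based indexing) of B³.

Characteristic polynomial: r^3 + 7r^2 + 10r = r(r + 2)(r + 5), so the eigenvalues are -5, -2, 0.
r=-5: eigenvector (0, 4, 1).
r=0: eigenvector (0, 1, 0).
r=-2: eigenvector (1, -1, 0).
P = [[0, 0, 1], [4, 1, -1], [1, 0, 0]], D = diag(-5, 0, -2), P⁻¹ = [[0, 0, 1], [1, 1, -4], [1, 0, 0]].
B³ = P·diag(-125, 0, -8)·P⁻¹ = [[-8, 0, 0], [8, 0, -500], [0, 0, -125]].
The requested entry is -500.

-500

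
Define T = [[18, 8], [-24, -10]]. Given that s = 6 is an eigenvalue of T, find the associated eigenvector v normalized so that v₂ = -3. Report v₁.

T − 6I = [[12, 8], [-24, -16]].
Solving (T − 6I)v = 0 gives the eigenspace spanned by (2, -3).
With v₂ = -3, v = (2, -3), so v₁ = 2.

2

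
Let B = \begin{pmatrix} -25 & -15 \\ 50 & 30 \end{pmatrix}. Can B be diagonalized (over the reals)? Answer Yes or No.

Characteristic polynomial: p(t) = t^2 - 5t = t(t - 5).
All 2 eigenvalues are distinct, so B is diagonalizable.

Yes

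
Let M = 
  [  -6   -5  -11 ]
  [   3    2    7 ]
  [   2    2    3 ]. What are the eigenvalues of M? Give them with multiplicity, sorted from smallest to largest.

-1, -1, 1

Characteristic polynomial: p(λ) = λ^3 + λ^2 - λ - 1 = (λ - 1)(λ + 1)^2.
Roots (with multiplicity): -1, -1, 1.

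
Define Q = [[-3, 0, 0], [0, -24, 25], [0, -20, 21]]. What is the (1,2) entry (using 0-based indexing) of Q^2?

Characteristic polynomial: λ^3 + 6λ^2 + 5λ - 12 = (λ - 1)(λ + 3)(λ + 4), so the eigenvalues are -4, -3, 1.
λ=1: eigenvector (0, 1, 1).
λ=-4: eigenvector (0, 5, 4).
λ=-3: eigenvector (1, 0, 0).
P = [[0, 0, 1], [1, 5, 0], [1, 4, 0]], D = diag(1, -4, -3), P⁻¹ = [[0, -4, 5], [0, 1, -1], [1, 0, 0]].
Q² = P·diag(1, 16, 9)·P⁻¹ = [[9, 0, 0], [0, 76, -75], [0, 60, -59]].
The requested entry is -75.

-75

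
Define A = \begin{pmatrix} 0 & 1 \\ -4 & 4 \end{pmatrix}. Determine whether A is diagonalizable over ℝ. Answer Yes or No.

No

Characteristic polynomial: p(r) = r^2 - 4r + 4 = (r - 2)^2.
r = 2 has algebraic multiplicity 2; rank(A − 2I) = 1, so geometric multiplicity = 1.
Geometric multiplicity < algebraic multiplicity, so A is not diagonalizable.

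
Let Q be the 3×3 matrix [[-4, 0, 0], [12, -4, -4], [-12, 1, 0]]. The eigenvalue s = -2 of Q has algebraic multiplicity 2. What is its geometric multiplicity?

Q + 2I = [[-2, 0, 0], [12, -2, -4], [-12, 1, 2]].
This matrix has rank 2, so its null space has dimension 3 − 2 = 1.

1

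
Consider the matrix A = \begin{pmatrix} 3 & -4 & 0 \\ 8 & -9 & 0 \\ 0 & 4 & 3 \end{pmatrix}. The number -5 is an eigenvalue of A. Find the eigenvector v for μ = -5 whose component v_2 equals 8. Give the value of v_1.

A + 5I = [[8, -4, 0], [8, -4, 0], [0, 4, 8]].
Solving (A + 5I)v = 0 gives the eigenspace spanned by (4, 8, -4).
With v_2 = 8, v = (4, 8, -4), so v_1 = 4.

4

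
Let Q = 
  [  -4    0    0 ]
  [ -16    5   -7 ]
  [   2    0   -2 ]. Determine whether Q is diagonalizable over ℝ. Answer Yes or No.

Yes

Characteristic polynomial: p(λ) = λ^3 + λ^2 - 22λ - 40 = (λ - 5)(λ + 2)(λ + 4).
All 3 eigenvalues are distinct, so Q is diagonalizable.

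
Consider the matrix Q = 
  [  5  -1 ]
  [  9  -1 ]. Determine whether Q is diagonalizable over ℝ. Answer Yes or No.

No

Characteristic polynomial: p(r) = r^2 - 4r + 4 = (r - 2)^2.
r = 2 has algebraic multiplicity 2; rank(Q − 2I) = 1, so geometric multiplicity = 1.
Geometric multiplicity < algebraic multiplicity, so Q is not diagonalizable.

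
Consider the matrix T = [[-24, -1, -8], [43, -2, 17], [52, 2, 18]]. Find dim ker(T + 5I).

T + 5I = [[-19, -1, -8], [43, 3, 17], [52, 2, 23]].
This matrix has rank 2, so its null space has dimension 3 − 2 = 1.

1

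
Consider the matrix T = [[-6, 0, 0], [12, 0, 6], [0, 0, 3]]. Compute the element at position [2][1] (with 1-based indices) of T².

Characteristic polynomial: s^3 + 3s^2 - 18s = s(s - 3)(s + 6), so the eigenvalues are -6, 0, 3.
s=-6: eigenvector (1, -2, 0).
s=0: eigenvector (0, 1, 0).
s=3: eigenvector (0, 2, 1).
P = [[1, 0, 0], [-2, 1, 2], [0, 0, 1]], D = diag(-6, 0, 3), P⁻¹ = [[1, 0, 0], [2, 1, -2], [0, 0, 1]].
T² = P·diag(36, 0, 9)·P⁻¹ = [[36, 0, 0], [-72, 0, 18], [0, 0, 9]].
The requested entry is -72.

-72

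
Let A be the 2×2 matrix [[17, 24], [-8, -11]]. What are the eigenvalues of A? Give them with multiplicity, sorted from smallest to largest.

1, 5

Characteristic polynomial: p(μ) = μ^2 - 6μ + 5 = (μ - 5)(μ - 1).
Roots (with multiplicity): 1, 5.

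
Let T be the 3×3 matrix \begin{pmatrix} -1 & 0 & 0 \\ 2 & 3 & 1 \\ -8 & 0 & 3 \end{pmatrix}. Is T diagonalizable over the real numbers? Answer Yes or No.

No

Characteristic polynomial: p(μ) = μ^3 - 5μ^2 + 3μ + 9 = (μ - 3)^2(μ + 1).
μ = 3 has algebraic multiplicity 2; rank(T − 3I) = 2, so geometric multiplicity = 1.
Geometric multiplicity < algebraic multiplicity, so T is not diagonalizable.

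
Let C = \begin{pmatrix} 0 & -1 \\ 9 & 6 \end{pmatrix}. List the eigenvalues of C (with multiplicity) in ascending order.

3, 3

Characteristic polynomial: p(λ) = λ^2 - 6λ + 9 = (λ - 3)^2.
Roots (with multiplicity): 3, 3.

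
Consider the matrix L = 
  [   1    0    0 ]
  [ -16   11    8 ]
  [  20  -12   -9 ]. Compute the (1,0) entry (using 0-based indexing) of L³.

Characteristic polynomial: μ^3 - 3μ^2 - μ + 3 = (μ - 3)(μ - 1)(μ + 1), so the eigenvalues are -1, 1, 3.
μ=1: eigenvector (1, 0, 2).
μ=-1: eigenvector (0, -2, 3).
μ=3: eigenvector (0, 1, -1).
P = [[1, 0, 0], [0, -2, 1], [2, 3, -1]], D = diag(1, -1, 3), P⁻¹ = [[1, 0, 0], [-2, 1, 1], [-4, 3, 2]].
L³ = P·diag(1, -1, 27)·P⁻¹ = [[1, 0, 0], [-112, 83, 56], [116, -84, -57]].
The requested entry is -112.

-112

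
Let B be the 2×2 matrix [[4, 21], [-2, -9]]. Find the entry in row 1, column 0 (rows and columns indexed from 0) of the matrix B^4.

130

Characteristic polynomial: λ^2 + 5λ + 6 = (λ + 2)(λ + 3), so the eigenvalues are -3, -2.
λ=-3: eigenvector (3, -1).
λ=-2: eigenvector (7, -2).
P = [[3, 7], [-1, -2]], D = diag(-3, -2), P⁻¹ = [[-2, -7], [1, 3]].
B⁴ = P·diag(81, 16)·P⁻¹ = [[-374, -1365], [130, 471]].
The requested entry is 130.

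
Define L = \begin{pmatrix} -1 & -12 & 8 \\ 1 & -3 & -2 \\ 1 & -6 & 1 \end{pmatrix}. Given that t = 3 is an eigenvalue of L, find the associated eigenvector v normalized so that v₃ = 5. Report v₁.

10

L − 3I = [[-4, -12, 8], [1, -6, -2], [1, -6, -2]].
Solving (L − 3I)v = 0 gives the eigenspace spanned by (10, 0, 5).
With v₃ = 5, v = (10, 0, 5), so v₁ = 10.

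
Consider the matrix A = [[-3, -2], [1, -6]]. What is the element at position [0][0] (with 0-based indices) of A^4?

-113

Characteristic polynomial: t^2 + 9t + 20 = (t + 4)(t + 5), so the eigenvalues are -5, -4.
t=-4: eigenvector (2, 1).
t=-5: eigenvector (-1, -1).
P = [[2, -1], [1, -1]], D = diag(-4, -5), P⁻¹ = [[1, -1], [1, -2]].
A⁴ = P·diag(256, 625)·P⁻¹ = [[-113, 738], [-369, 994]].
The requested entry is -113.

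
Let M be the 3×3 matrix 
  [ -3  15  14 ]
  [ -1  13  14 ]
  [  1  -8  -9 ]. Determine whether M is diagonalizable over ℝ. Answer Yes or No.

Characteristic polynomial: p(t) = t^3 - t^2 - 16t - 20 = (t - 5)(t + 2)^2.
t = -2 has algebraic multiplicity 2; rank(M + 2I) = 2, so geometric multiplicity = 1.
Geometric multiplicity < algebraic multiplicity, so M is not diagonalizable.

No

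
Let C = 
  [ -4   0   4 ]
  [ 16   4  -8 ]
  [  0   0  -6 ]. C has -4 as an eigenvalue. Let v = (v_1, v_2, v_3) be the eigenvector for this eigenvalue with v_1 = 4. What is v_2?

C + 4I = [[0, 0, 4], [16, 8, -8], [0, 0, -2]].
Solving (C + 4I)v = 0 gives the eigenspace spanned by (4, -8, 0).
With v_1 = 4, v = (4, -8, 0), so v_2 = -8.

-8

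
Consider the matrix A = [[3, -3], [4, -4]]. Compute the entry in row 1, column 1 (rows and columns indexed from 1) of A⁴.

Characteristic polynomial: μ^2 + μ = μ(μ + 1), so the eigenvalues are -1, 0.
μ=-1: eigenvector (-3, -4).
μ=0: eigenvector (1, 1).
P = [[-3, 1], [-4, 1]], D = diag(-1, 0), P⁻¹ = [[1, -1], [4, -3]].
A⁴ = P·diag(1, 0)·P⁻¹ = [[-3, 3], [-4, 4]].
The requested entry is -3.

-3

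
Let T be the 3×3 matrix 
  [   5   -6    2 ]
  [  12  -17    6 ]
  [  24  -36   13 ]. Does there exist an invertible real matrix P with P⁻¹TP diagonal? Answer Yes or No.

Yes

Characteristic polynomial: p(μ) = μ^3 - μ^2 - μ + 1 = (μ - 1)^2(μ + 1).
μ = 1 has algebraic multiplicity 2; rank(T − 1I) = 1, so geometric multiplicity = 2.
Every eigenvalue has geometric = algebraic multiplicity, so T is diagonalizable.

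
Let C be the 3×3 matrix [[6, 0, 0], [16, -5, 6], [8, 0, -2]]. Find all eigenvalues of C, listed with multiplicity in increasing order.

Characteristic polynomial: p(μ) = μ^3 + μ^2 - 32μ - 60 = (μ - 6)(μ + 2)(μ + 5).
Roots (with multiplicity): -5, -2, 6.

-5, -2, 6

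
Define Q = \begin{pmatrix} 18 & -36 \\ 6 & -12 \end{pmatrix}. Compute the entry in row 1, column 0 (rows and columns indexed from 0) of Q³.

Characteristic polynomial: μ^2 - 6μ = μ(μ - 6), so the eigenvalues are 0, 6.
μ=6: eigenvector (3, 1).
μ=0: eigenvector (2, 1).
P = [[3, 2], [1, 1]], D = diag(6, 0), P⁻¹ = [[1, -2], [-1, 3]].
Q³ = P·diag(216, 0)·P⁻¹ = [[648, -1296], [216, -432]].
The requested entry is 216.

216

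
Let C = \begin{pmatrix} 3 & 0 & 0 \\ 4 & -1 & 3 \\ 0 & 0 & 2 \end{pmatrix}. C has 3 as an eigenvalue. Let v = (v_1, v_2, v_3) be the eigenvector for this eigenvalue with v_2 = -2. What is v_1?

C − 3I = [[0, 0, 0], [4, -4, 3], [0, 0, -1]].
Solving (C − 3I)v = 0 gives the eigenspace spanned by (-2, -2, 0).
With v_2 = -2, v = (-2, -2, 0), so v_1 = -2.

-2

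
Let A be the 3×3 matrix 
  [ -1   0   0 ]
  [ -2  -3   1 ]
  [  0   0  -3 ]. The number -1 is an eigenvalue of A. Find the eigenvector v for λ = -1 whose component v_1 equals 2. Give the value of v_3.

0

A + 1I = [[0, 0, 0], [-2, -2, 1], [0, 0, -2]].
Solving (A + 1I)v = 0 gives the eigenspace spanned by (2, -2, 0).
With v_1 = 2, v = (2, -2, 0), so v_3 = 0.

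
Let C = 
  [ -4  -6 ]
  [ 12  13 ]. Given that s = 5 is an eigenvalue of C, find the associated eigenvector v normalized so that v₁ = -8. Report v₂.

12

C − 5I = [[-9, -6], [12, 8]].
Solving (C − 5I)v = 0 gives the eigenspace spanned by (-8, 12).
With v₁ = -8, v = (-8, 12), so v₂ = 12.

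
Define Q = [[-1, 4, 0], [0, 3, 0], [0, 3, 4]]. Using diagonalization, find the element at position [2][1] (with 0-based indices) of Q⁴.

Characteristic polynomial: μ^3 - 6μ^2 + 5μ + 12 = (μ - 4)(μ - 3)(μ + 1), so the eigenvalues are -1, 3, 4.
μ=-1: eigenvector (1, 0, 0).
μ=3: eigenvector (1, 1, -3).
μ=4: eigenvector (0, 0, 1).
P = [[1, 1, 0], [0, 1, 0], [0, -3, 1]], D = diag(-1, 3, 4), P⁻¹ = [[1, -1, 0], [0, 1, 0], [0, 3, 1]].
Q⁴ = P·diag(1, 81, 256)·P⁻¹ = [[1, 80, 0], [0, 81, 0], [0, 525, 256]].
The requested entry is 525.

525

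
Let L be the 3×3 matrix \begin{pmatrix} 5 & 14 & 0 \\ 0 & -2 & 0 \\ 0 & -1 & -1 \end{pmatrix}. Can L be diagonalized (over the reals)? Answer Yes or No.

Yes

Characteristic polynomial: p(s) = s^3 - 2s^2 - 13s - 10 = (s - 5)(s + 1)(s + 2).
All 3 eigenvalues are distinct, so L is diagonalizable.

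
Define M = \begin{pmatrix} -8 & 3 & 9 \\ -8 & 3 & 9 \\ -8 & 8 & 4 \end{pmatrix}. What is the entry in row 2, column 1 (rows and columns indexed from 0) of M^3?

128

Characteristic polynomial: r^3 + r^2 - 20r = r(r - 4)(r + 5), so the eigenvalues are -5, 0, 4.
r=0: eigenvector (3, 2, 2).
r=-5: eigenvector (1, 1, 0).
r=4: eigenvector (1, 1, 1).
P = [[3, 1, 1], [2, 1, 1], [2, 0, 1]], D = diag(0, -5, 4), P⁻¹ = [[1, -1, 0], [0, 1, -1], [-2, 2, 1]].
M³ = P·diag(0, -125, 64)·P⁻¹ = [[-128, 3, 189], [-128, 3, 189], [-128, 128, 64]].
The requested entry is 128.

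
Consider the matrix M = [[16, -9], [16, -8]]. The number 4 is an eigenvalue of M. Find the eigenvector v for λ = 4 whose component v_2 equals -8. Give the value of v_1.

-6

M − 4I = [[12, -9], [16, -12]].
Solving (M − 4I)v = 0 gives the eigenspace spanned by (-6, -8).
With v_2 = -8, v = (-6, -8), so v_1 = -6.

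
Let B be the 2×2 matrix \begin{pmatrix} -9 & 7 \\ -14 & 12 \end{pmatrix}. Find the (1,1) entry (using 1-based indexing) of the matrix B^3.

Characteristic polynomial: s^2 - 3s - 10 = (s - 5)(s + 2), so the eigenvalues are -2, 5.
s=5: eigenvector (1, 2).
s=-2: eigenvector (1, 1).
P = [[1, 1], [2, 1]], D = diag(5, -2), P⁻¹ = [[-1, 1], [2, -1]].
B³ = P·diag(125, -8)·P⁻¹ = [[-141, 133], [-266, 258]].
The requested entry is -141.

-141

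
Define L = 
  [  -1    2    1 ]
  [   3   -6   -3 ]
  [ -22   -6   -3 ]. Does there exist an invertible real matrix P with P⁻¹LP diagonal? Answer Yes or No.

No

Characteristic polynomial: p(r) = r^3 + 10r^2 + 25r = r(r + 5)^2.
r = -5 has algebraic multiplicity 2; rank(L + 5I) = 2, so geometric multiplicity = 1.
Geometric multiplicity < algebraic multiplicity, so L is not diagonalizable.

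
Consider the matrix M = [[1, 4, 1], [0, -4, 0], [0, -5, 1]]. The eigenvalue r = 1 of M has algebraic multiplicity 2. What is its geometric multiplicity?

M − 1I = [[0, 4, 1], [0, -5, 0], [0, -5, 0]].
This matrix has rank 2, so its null space has dimension 3 − 2 = 1.

1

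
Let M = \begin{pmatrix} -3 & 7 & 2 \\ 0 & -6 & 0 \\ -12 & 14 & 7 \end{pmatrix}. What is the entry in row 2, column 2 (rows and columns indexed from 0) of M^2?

Characteristic polynomial: t^3 + 2t^2 - 21t + 18 = (t - 3)(t - 1)(t + 6), so the eigenvalues are -6, 1, 3.
t=3: eigenvector (1, 0, 3).
t=-6: eigenvector (-1, 1, -2).
t=1: eigenvector (1, 0, 2).
P = [[1, -1, 1], [0, 1, 0], [3, -2, 2]], D = diag(3, -6, 1), P⁻¹ = [[-2, 0, 1], [0, 1, 0], [3, 1, -1]].
M² = P·diag(9, 36, 1)·P⁻¹ = [[-15, -35, 8], [0, 36, 0], [-48, -70, 25]].
The requested entry is 25.

25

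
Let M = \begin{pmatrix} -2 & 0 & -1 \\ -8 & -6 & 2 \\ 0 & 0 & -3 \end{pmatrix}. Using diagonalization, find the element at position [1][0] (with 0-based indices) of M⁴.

2560

Characteristic polynomial: s^3 + 11s^2 + 36s + 36 = (s + 2)(s + 3)(s + 6), so the eigenvalues are -6, -3, -2.
s=-2: eigenvector (1, -2, 0).
s=-6: eigenvector (0, 1, 0).
s=-3: eigenvector (1, -2, 1).
P = [[1, 0, 1], [-2, 1, -2], [0, 0, 1]], D = diag(-2, -6, -3), P⁻¹ = [[1, 0, -1], [2, 1, 0], [0, 0, 1]].
M⁴ = P·diag(16, 1296, 81)·P⁻¹ = [[16, 0, 65], [2560, 1296, -130], [0, 0, 81]].
The requested entry is 2560.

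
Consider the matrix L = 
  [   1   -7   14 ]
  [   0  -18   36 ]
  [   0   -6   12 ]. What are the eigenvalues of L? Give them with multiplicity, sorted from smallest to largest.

Characteristic polynomial: p(r) = r^3 + 5r^2 - 6r = r(r - 1)(r + 6).
Roots (with multiplicity): -6, 0, 1.

-6, 0, 1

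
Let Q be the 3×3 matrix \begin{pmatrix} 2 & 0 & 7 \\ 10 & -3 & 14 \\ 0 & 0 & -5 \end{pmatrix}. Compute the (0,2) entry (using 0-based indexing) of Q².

Characteristic polynomial: μ^3 + 6μ^2 - μ - 30 = (μ - 2)(μ + 3)(μ + 5), so the eigenvalues are -5, -3, 2.
μ=2: eigenvector (1, 2, 0).
μ=-3: eigenvector (0, 1, 0).
μ=-5: eigenvector (-1, -2, 1).
P = [[1, 0, -1], [2, 1, -2], [0, 0, 1]], D = diag(2, -3, -5), P⁻¹ = [[1, 0, 1], [-2, 1, 0], [0, 0, 1]].
Q² = P·diag(4, 9, 25)·P⁻¹ = [[4, 0, -21], [-10, 9, -42], [0, 0, 25]].
The requested entry is -21.

-21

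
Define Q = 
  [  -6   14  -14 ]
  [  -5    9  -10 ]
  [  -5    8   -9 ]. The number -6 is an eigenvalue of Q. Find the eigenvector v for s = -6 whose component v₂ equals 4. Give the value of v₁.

4

Q + 6I = [[0, 14, -14], [-5, 15, -10], [-5, 8, -3]].
Solving (Q + 6I)v = 0 gives the eigenspace spanned by (4, 4, 4).
With v₂ = 4, v = (4, 4, 4), so v₁ = 4.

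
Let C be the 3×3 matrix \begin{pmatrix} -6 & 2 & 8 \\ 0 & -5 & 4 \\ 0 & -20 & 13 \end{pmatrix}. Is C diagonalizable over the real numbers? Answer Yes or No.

Characteristic polynomial: p(λ) = λ^3 - 2λ^2 - 33λ + 90 = (λ - 5)(λ - 3)(λ + 6).
All 3 eigenvalues are distinct, so C is diagonalizable.

Yes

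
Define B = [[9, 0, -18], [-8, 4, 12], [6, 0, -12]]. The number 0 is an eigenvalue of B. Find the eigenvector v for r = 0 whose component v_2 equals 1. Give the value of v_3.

1

B = [[9, 0, -18], [-8, 4, 12], [6, 0, -12]].
Solving (B)v = 0 gives the eigenspace spanned by (2, 1, 1).
With v_2 = 1, v = (2, 1, 1), so v_3 = 1.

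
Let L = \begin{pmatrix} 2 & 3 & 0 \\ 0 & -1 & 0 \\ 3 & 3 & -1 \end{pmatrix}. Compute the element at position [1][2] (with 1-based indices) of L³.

9

Characteristic polynomial: μ^3 - 3μ - 2 = (μ - 2)(μ + 1)^2, so the eigenvalues are -1, -1, 2.
μ=2: eigenvector (1, 0, 1).
μ=-1: eigenvector (-1, 1, -3).
μ=-1: eigenvector (0, 0, 1).
P = [[1, -1, 0], [0, 1, 0], [1, -3, 1]], D = diag(2, -1, -1), P⁻¹ = [[1, 1, 0], [0, 1, 0], [-1, 2, 1]].
L³ = P·diag(8, -1, -1)·P⁻¹ = [[8, 9, 0], [0, -1, 0], [9, 9, -1]].
The requested entry is 9.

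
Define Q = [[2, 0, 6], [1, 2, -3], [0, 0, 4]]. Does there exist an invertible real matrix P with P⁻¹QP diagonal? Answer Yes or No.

No

Characteristic polynomial: p(s) = s^3 - 8s^2 + 20s - 16 = (s - 4)(s - 2)^2.
s = 2 has algebraic multiplicity 2; rank(Q − 2I) = 2, so geometric multiplicity = 1.
Geometric multiplicity < algebraic multiplicity, so Q is not diagonalizable.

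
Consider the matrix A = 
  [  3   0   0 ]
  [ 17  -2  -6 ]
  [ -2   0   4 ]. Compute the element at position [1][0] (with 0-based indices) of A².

29

Characteristic polynomial: λ^3 - 5λ^2 - 2λ + 24 = (λ - 4)(λ - 3)(λ + 2), so the eigenvalues are -2, 3, 4.
λ=-2: eigenvector (0, 1, 0).
λ=3: eigenvector (1, 1, 2).
λ=4: eigenvector (0, -1, 1).
P = [[0, 1, 0], [1, 1, -1], [0, 2, 1]], D = diag(-2, 3, 4), P⁻¹ = [[-3, 1, 1], [1, 0, 0], [-2, 0, 1]].
A² = P·diag(4, 9, 16)·P⁻¹ = [[9, 0, 0], [29, 4, -12], [-14, 0, 16]].
The requested entry is 29.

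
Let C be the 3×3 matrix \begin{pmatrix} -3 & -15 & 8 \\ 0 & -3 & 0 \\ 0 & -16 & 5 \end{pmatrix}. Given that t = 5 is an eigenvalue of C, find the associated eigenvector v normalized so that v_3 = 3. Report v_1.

C − 5I = [[-8, -15, 8], [0, -8, 0], [0, -16, 0]].
Solving (C − 5I)v = 0 gives the eigenspace spanned by (3, 0, 3).
With v_3 = 3, v = (3, 0, 3), so v_1 = 3.

3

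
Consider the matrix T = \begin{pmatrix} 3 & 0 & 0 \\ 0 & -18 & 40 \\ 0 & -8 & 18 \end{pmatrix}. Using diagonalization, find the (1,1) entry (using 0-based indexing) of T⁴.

16

Characteristic polynomial: μ^3 - 3μ^2 - 4μ + 12 = (μ - 3)(μ - 2)(μ + 2), so the eigenvalues are -2, 2, 3.
μ=3: eigenvector (1, 0, 0).
μ=-2: eigenvector (0, 5, 2).
μ=2: eigenvector (0, 2, 1).
P = [[1, 0, 0], [0, 5, 2], [0, 2, 1]], D = diag(3, -2, 2), P⁻¹ = [[1, 0, 0], [0, 1, -2], [0, -2, 5]].
T⁴ = P·diag(81, 16, 16)·P⁻¹ = [[81, 0, 0], [0, 16, 0], [0, 0, 16]].
The requested entry is 16.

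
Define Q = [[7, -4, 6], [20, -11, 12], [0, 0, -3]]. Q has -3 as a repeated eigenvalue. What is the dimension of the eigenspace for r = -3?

2

Q + 3I = [[10, -4, 6], [20, -8, 12], [0, 0, 0]].
This matrix has rank 1, so its null space has dimension 3 − 1 = 2.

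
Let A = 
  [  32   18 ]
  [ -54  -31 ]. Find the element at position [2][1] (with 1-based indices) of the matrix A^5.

-24894

Characteristic polynomial: λ^2 - λ - 20 = (λ - 5)(λ + 4), so the eigenvalues are -4, 5.
λ=-4: eigenvector (1, -2).
λ=5: eigenvector (2, -3).
P = [[1, 2], [-2, -3]], D = diag(-4, 5), P⁻¹ = [[-3, -2], [2, 1]].
A⁵ = P·diag(-1024, 3125)·P⁻¹ = [[15572, 8298], [-24894, -13471]].
The requested entry is -24894.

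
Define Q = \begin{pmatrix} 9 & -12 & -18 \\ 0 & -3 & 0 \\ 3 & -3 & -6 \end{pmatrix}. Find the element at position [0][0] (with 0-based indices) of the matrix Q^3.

Characteristic polynomial: t^3 - 9t = t(t - 3)(t + 3), so the eigenvalues are -3, 0, 3.
t=3: eigenvector (3, 0, 1).
t=0: eigenvector (2, 0, 1).
t=-3: eigenvector (1, 1, 0).
P = [[3, 2, 1], [0, 0, 1], [1, 1, 0]], D = diag(3, 0, -3), P⁻¹ = [[1, -1, -2], [-1, 1, 3], [0, 1, 0]].
Q³ = P·diag(27, 0, -27)·P⁻¹ = [[81, -108, -162], [0, -27, 0], [27, -27, -54]].
The requested entry is 81.

81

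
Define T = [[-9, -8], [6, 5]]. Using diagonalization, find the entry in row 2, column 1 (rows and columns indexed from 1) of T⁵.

726

Characteristic polynomial: r^2 + 4r + 3 = (r + 1)(r + 3), so the eigenvalues are -3, -1.
r=-1: eigenvector (1, -1).
r=-3: eigenvector (4, -3).
P = [[1, 4], [-1, -3]], D = diag(-1, -3), P⁻¹ = [[-3, -4], [1, 1]].
T⁵ = P·diag(-1, -243)·P⁻¹ = [[-969, -968], [726, 725]].
The requested entry is 726.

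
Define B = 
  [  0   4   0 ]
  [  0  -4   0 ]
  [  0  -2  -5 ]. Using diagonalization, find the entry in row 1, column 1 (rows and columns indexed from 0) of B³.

-64

Characteristic polynomial: r^3 + 9r^2 + 20r = r(r + 4)(r + 5), so the eigenvalues are -5, -4, 0.
r=0: eigenvector (1, 0, 0).
r=-4: eigenvector (-1, 1, -2).
r=-5: eigenvector (0, 0, 1).
P = [[1, -1, 0], [0, 1, 0], [0, -2, 1]], D = diag(0, -4, -5), P⁻¹ = [[1, 1, 0], [0, 1, 0], [0, 2, 1]].
B³ = P·diag(0, -64, -125)·P⁻¹ = [[0, 64, 0], [0, -64, 0], [0, -122, -125]].
The requested entry is -64.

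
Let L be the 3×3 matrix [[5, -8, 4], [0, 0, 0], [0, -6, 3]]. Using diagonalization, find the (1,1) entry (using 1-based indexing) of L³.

125

Characteristic polynomial: μ^3 - 8μ^2 + 15μ = μ(μ - 5)(μ - 3), so the eigenvalues are 0, 3, 5.
μ=0: eigenvector (0, 1, 2).
μ=5: eigenvector (1, 0, 0).
μ=3: eigenvector (-2, 0, 1).
P = [[0, 1, -2], [1, 0, 0], [2, 0, 1]], D = diag(0, 5, 3), P⁻¹ = [[0, 1, 0], [1, -4, 2], [0, -2, 1]].
L³ = P·diag(0, 125, 27)·P⁻¹ = [[125, -392, 196], [0, 0, 0], [0, -54, 27]].
The requested entry is 125.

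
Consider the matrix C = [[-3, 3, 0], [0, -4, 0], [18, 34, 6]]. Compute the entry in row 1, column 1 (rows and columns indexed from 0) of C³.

-64

Characteristic polynomial: s^3 + s^2 - 30s - 72 = (s - 6)(s + 3)(s + 4), so the eigenvalues are -4, -3, 6.
s=6: eigenvector (0, 0, 1).
s=-4: eigenvector (-3, 1, 2).
s=-3: eigenvector (1, 0, -2).
P = [[0, -3, 1], [0, 1, 0], [1, 2, -2]], D = diag(6, -4, -3), P⁻¹ = [[2, 4, 1], [0, 1, 0], [1, 3, 0]].
C³ = P·diag(216, -64, -27)·P⁻¹ = [[-27, 111, 0], [0, -64, 0], [486, 898, 216]].
The requested entry is -64.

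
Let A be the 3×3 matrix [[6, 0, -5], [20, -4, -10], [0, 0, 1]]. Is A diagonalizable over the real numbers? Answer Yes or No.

Yes

Characteristic polynomial: p(t) = t^3 - 3t^2 - 22t + 24 = (t - 6)(t - 1)(t + 4).
All 3 eigenvalues are distinct, so A is diagonalizable.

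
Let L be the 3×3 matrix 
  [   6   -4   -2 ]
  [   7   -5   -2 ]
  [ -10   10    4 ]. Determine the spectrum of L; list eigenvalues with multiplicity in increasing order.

Characteristic polynomial: p(s) = s^3 - 5s^2 + 2s + 8 = (s - 4)(s - 2)(s + 1).
Roots (with multiplicity): -1, 2, 4.

-1, 2, 4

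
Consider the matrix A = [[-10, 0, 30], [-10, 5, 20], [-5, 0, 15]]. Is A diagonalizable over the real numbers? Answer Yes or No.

Characteristic polynomial: p(t) = t^3 - 10t^2 + 25t = t(t - 5)^2.
t = 5 has algebraic multiplicity 2; rank(A − 5I) = 1, so geometric multiplicity = 2.
Every eigenvalue has geometric = algebraic multiplicity, so A is diagonalizable.

Yes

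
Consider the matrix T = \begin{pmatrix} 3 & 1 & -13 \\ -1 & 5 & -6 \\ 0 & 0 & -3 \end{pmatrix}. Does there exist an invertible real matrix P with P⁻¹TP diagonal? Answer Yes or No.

No

Characteristic polynomial: p(μ) = μ^3 - 5μ^2 - 8μ + 48 = (μ - 4)^2(μ + 3).
μ = 4 has algebraic multiplicity 2; rank(T − 4I) = 2, so geometric multiplicity = 1.
Geometric multiplicity < algebraic multiplicity, so T is not diagonalizable.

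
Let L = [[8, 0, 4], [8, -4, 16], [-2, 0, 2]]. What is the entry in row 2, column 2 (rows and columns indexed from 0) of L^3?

-88

Characteristic polynomial: μ^3 - 6μ^2 - 16μ + 96 = (μ - 6)(μ - 4)(μ + 4), so the eigenvalues are -4, 4, 6.
μ=4: eigenvector (1, -1, -1).
μ=-4: eigenvector (0, 1, 0).
μ=6: eigenvector (2, 0, -1).
P = [[1, 0, 2], [-1, 1, 0], [-1, 0, -1]], D = diag(4, -4, 6), P⁻¹ = [[-1, 0, -2], [-1, 1, -2], [1, 0, 1]].
L³ = P·diag(64, -64, 216)·P⁻¹ = [[368, 0, 304], [128, -64, 256], [-152, 0, -88]].
The requested entry is -88.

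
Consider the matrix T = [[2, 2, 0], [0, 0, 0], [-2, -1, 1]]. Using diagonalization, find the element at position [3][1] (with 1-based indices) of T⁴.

Characteristic polynomial: s^3 - 3s^2 + 2s = s(s - 2)(s - 1), so the eigenvalues are 0, 1, 2.
s=2: eigenvector (1, 0, -2).
s=0: eigenvector (-1, 1, -1).
s=1: eigenvector (0, 0, 1).
P = [[1, -1, 0], [0, 1, 0], [-2, -1, 1]], D = diag(2, 0, 1), P⁻¹ = [[1, 1, 0], [0, 1, 0], [2, 3, 1]].
T⁴ = P·diag(16, 0, 1)·P⁻¹ = [[16, 16, 0], [0, 0, 0], [-30, -29, 1]].
The requested entry is -30.

-30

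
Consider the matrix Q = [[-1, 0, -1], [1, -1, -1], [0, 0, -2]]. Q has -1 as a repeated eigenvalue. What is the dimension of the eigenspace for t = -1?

Q + 1I = [[0, 0, -1], [1, 0, -1], [0, 0, -1]].
This matrix has rank 2, so its null space has dimension 3 − 2 = 1.

1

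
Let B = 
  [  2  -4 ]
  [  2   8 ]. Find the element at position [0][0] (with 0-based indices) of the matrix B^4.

Characteristic polynomial: t^2 - 10t + 24 = (t - 6)(t - 4), so the eigenvalues are 4, 6.
t=4: eigenvector (2, -1).
t=6: eigenvector (-1, 1).
P = [[2, -1], [-1, 1]], D = diag(4, 6), P⁻¹ = [[1, 1], [1, 2]].
B⁴ = P·diag(256, 1296)·P⁻¹ = [[-784, -2080], [1040, 2336]].
The requested entry is -784.

-784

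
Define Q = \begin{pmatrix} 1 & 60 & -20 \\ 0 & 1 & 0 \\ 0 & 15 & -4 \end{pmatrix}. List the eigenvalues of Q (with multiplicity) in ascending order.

-4, 1, 1

Characteristic polynomial: p(t) = t^3 + 2t^2 - 7t + 4 = (t - 1)^2(t + 4).
Roots (with multiplicity): -4, 1, 1.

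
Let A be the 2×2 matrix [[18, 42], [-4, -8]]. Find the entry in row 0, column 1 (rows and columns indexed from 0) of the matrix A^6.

893760

Characteristic polynomial: λ^2 - 10λ + 24 = (λ - 6)(λ - 4), so the eigenvalues are 4, 6.
λ=4: eigenvector (-3, 1).
λ=6: eigenvector (7, -2).
P = [[-3, 7], [1, -2]], D = diag(4, 6), P⁻¹ = [[2, 7], [1, 3]].
A⁶ = P·diag(4096, 46656)·P⁻¹ = [[302016, 893760], [-85120, -251264]].
The requested entry is 893760.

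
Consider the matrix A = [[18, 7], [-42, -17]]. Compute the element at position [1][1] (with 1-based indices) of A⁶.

10830

Characteristic polynomial: t^2 - t - 12 = (t - 4)(t + 3), so the eigenvalues are -3, 4.
t=4: eigenvector (1, -2).
t=-3: eigenvector (-1, 3).
P = [[1, -1], [-2, 3]], D = diag(4, -3), P⁻¹ = [[3, 1], [2, 1]].
A⁶ = P·diag(4096, 729)·P⁻¹ = [[10830, 3367], [-20202, -6005]].
The requested entry is 10830.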